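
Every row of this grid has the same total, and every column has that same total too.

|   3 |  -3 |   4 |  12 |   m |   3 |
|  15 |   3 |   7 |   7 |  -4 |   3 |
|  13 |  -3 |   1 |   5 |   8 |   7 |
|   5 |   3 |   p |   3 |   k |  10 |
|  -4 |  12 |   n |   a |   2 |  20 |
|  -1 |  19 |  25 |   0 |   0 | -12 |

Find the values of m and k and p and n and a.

m = 12, k = 13, p = -3, n = -3, a = 4

Rows 2 and 3 both sum to 31, so that's the common total.
The known cells in row 1 total 19, leaving 31 − 19 = 12 for the blank.
The known cells in column 5 total 18, leaving 31 − 18 = 13 for the blank.
The known cells in column 4 total 27, leaving 31 − 27 = 4 for the blank.
The known cells in row 5 total 34, leaving 31 − 34 = -3 for the blank.
The known cells in row 4 total 34, leaving 31 − 34 = -3 for the blank.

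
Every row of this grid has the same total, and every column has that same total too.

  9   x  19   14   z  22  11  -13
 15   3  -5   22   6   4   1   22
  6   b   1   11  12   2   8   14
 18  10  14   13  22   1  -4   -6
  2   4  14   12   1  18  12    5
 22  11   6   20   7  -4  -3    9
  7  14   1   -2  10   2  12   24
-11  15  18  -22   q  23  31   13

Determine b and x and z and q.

Rows 2 and 4 both sum to 68, so that's the common total.
Row 8: -11 + 15 + 18 − 22 + 23 + 31 + 13 = 67, so its missing entry is 68 − 67 = 1.
Column 5: 6 + 12 + 22 + 1 + 7 + 10 + 1 = 59, so its missing entry is 68 − 59 = 9.
Row 1: 9 + 19 + 14 + 9 + 22 + 11 − 13 = 71, so its missing entry is 68 − 71 = -3.
Row 3: 6 + 1 + 11 + 12 + 2 + 8 + 14 = 54, so its missing entry is 68 − 54 = 14.

b = 14, x = -3, z = 9, q = 1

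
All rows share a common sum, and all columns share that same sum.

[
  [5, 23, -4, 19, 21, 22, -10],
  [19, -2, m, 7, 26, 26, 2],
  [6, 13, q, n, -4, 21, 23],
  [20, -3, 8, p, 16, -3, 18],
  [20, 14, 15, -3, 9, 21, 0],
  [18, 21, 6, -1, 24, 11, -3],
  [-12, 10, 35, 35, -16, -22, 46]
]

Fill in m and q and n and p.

Rows 1 and 5 both sum to 76, so that's the common total.
Row 2 has 19 − 2 + 7 + 26 + 26 + 2 = 78; the blank must be 76 − 78 = -2.
Row 4 has 20 − 3 + 8 + 16 − 3 + 18 = 56; the blank must be 76 − 56 = 20.
Column 4 has 19 + 7 + 20 − 3 − 1 + 35 = 77; the blank must be 76 − 77 = -1.
Row 3 has 6 + 13 − 1 − 4 + 21 + 23 = 58; the blank must be 76 − 58 = 18.

m = -2, q = 18, n = -1, p = 20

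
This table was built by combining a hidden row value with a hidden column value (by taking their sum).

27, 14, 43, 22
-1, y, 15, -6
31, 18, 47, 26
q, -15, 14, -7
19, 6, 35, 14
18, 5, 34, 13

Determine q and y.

q = -2, y = -14

The difference between any two rows is the same in every column — this is an addition table with the headers hidden.
Row 4 minus row 1 is -7 − 22 = -29, so its entry in column 1 is 27 + (-29) = -2.
Row 2 minus row 1 is -6 − 22 = -28, so its entry in column 2 is 14 + (-28) = -14.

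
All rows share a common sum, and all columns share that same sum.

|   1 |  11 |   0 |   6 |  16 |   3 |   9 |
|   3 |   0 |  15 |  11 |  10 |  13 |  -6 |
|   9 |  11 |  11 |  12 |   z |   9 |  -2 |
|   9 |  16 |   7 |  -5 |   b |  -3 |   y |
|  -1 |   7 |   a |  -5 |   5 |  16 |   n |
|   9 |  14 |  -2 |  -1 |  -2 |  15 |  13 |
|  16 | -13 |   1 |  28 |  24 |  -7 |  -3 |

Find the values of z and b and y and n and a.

z = -4, b = -3, y = 25, n = 10, a = 14

Rows 1 and 2 both sum to 46, so that's the common total.
The known cells in row 3 total 50, leaving 46 − 50 = -4 for the blank.
The known cells in column 5 total 49, leaving 46 − 49 = -3 for the blank.
The known cells in column 3 total 32, leaving 46 − 32 = 14 for the blank.
The known cells in row 5 total 36, leaving 46 − 36 = 10 for the blank.
The known cells in row 4 total 21, leaving 46 − 21 = 25 for the blank.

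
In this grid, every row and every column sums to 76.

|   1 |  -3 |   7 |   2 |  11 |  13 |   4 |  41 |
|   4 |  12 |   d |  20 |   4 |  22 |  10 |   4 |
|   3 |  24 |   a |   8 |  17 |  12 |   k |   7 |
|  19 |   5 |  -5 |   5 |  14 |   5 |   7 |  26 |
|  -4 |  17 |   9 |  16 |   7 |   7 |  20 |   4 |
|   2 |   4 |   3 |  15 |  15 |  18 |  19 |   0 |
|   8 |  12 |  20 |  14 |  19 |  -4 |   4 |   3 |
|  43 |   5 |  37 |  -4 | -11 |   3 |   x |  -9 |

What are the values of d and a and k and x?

d = 0, a = 5, k = 0, x = 12

Row 2: 4 + 12 + 20 + 4 + 22 + 10 + 4 = 76, so its missing entry is 76 − 76 = 0.
Row 8: 43 + 5 + 37 − 4 − 11 + 3 − 9 = 64, so its missing entry is 76 − 64 = 12.
Column 7: 4 + 10 + 7 + 20 + 19 + 4 + 12 = 76, so its missing entry is 76 − 76 = 0.
Row 3: 3 + 24 + 8 + 17 + 12 + 0 + 7 = 71, so its missing entry is 76 − 71 = 5.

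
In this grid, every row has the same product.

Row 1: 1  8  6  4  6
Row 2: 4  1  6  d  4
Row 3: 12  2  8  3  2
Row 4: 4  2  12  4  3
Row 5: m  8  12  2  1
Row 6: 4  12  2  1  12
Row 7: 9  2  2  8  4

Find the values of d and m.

Rows 6 and 7 each multiply to 1152, so every row has product 1152.
Row 2: 4×1×6×4 = 96, so the missing entry is 1152 ÷ 96 = 12.
Row 5: 8×12×2×1 = 192, so the missing entry is 1152 ÷ 192 = 6.

d = 12, m = 6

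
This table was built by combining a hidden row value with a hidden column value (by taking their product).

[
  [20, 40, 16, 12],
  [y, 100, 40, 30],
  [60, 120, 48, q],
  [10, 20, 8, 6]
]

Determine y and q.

Each row is a constant multiple of every other row — this is a multiplication table with the headers hidden.
Row 2 is 100/40 = 5/2 times row 1, so its entry in column 1 is 20 × 5/2 = 50.
Row 3 is 120/40 = 3/1 times row 1, so its entry in column 4 is 12 × 3/1 = 36.

y = 50, q = 36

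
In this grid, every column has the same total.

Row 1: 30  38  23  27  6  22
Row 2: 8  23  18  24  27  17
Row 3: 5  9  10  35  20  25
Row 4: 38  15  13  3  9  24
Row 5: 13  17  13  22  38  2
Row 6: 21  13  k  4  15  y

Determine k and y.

Column 4 sums to 115 and so does column 5; that's the common total.
In column 3 the known cells total 77, leaving 115 − 77 = 38.
In column 6 the known cells total 90, leaving 115 − 90 = 25.

k = 38, y = 25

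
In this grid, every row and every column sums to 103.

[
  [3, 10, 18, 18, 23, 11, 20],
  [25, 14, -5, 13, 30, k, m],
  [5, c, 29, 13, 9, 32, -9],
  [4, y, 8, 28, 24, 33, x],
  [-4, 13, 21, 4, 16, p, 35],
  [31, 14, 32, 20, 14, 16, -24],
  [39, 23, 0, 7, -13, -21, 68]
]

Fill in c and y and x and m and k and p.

c = 24, y = 5, x = 1, m = 12, k = 14, p = 18

Row 3 has 5 + 29 + 13 + 9 + 32 − 9 = 79; the blank must be 103 − 79 = 24.
Column 2 has 10 + 14 + 24 + 13 + 14 + 23 = 98; the blank must be 103 − 98 = 5.
Row 5 has -4 + 13 + 21 + 4 + 16 + 35 = 85; the blank must be 103 − 85 = 18.
Column 6 has 11 + 32 + 33 + 18 + 16 − 21 = 89; the blank must be 103 − 89 = 14.
Row 4 has 4 + 5 + 8 + 28 + 24 + 33 = 102; the blank must be 103 − 102 = 1.
Row 2 has 25 + 14 − 5 + 13 + 30 + 14 = 91; the blank must be 103 − 91 = 12.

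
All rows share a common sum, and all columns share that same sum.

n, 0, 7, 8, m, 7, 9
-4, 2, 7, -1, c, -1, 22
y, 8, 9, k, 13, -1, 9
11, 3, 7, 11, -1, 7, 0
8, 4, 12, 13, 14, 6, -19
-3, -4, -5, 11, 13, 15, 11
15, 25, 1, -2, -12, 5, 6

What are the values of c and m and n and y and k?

Rows 4 and 5 both sum to 38, so that's the common total.
The known cells in row 2 total 25, leaving 38 − 25 = 13 for the blank.
The known cells in column 5 total 40, leaving 38 − 40 = -2 for the blank.
The known cells in row 1 total 29, leaving 38 − 29 = 9 for the blank.
The known cells in column 1 total 36, leaving 38 − 36 = 2 for the blank.
The known cells in row 3 total 40, leaving 38 − 40 = -2 for the blank.

c = 13, m = -2, n = 9, y = 2, k = -2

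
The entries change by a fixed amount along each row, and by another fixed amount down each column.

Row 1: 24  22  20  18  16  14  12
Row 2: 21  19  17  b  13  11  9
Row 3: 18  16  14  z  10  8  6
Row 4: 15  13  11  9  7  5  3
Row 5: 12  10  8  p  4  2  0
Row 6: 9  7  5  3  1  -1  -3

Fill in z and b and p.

Along each row the entries change by -2 per step; down each column they change by -3.
Row 3: from 18 at column 1, stepping by -2 to column 4 gives 12.
Row 2: from 21 at column 1, stepping by -2 to column 4 gives 15.
Row 5: from 12 at column 1, stepping by -2 to column 4 gives 6.

z = 12, b = 15, p = 6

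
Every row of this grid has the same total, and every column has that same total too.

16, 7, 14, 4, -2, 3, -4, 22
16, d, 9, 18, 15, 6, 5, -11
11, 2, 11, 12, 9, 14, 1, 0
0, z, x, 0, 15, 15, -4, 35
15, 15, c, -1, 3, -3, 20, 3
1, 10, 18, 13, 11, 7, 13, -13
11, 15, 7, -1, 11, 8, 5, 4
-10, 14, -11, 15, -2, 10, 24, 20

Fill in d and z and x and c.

d = 2, z = -5, x = 4, c = 8

Rows 1 and 3 both sum to 60, so that's the common total.
The known cells in row 2 total 58, leaving 60 − 58 = 2 for the blank.
The known cells in column 2 total 65, leaving 60 − 65 = -5 for the blank.
The known cells in row 4 total 56, leaving 60 − 56 = 4 for the blank.
The known cells in row 5 total 52, leaving 60 − 52 = 8 for the blank.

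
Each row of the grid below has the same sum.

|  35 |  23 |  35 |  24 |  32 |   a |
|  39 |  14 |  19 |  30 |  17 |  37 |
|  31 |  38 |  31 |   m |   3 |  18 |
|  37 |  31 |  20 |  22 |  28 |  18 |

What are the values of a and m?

Row 2 sums to 156 and so does row 4; that's the common total.
In row 1 the known cells total 149, leaving 156 − 149 = 7.
In row 3 the known cells total 121, leaving 156 − 121 = 35.

a = 7, m = 35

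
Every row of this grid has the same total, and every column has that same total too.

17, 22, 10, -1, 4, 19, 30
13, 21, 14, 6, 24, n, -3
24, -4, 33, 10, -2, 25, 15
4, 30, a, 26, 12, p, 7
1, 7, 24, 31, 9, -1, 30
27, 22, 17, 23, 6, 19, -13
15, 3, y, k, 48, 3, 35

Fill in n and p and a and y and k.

n = 26, p = 10, a = 12, y = -9, k = 6

Rows 1 and 3 both sum to 101, so that's the common total.
Row 2 has 13 + 21 + 14 + 6 + 24 − 3 = 75; the blank must be 101 − 75 = 26.
Column 4 has -1 + 6 + 10 + 26 + 31 + 23 = 95; the blank must be 101 − 95 = 6.
Row 7 has 15 + 3 + 6 + 48 + 3 + 35 = 110; the blank must be 101 − 110 = -9.
Column 3 has 10 + 14 + 33 + 24 + 17 − 9 = 89; the blank must be 101 − 89 = 12.
Row 4 has 4 + 30 + 12 + 26 + 12 + 7 = 91; the blank must be 101 − 91 = 10.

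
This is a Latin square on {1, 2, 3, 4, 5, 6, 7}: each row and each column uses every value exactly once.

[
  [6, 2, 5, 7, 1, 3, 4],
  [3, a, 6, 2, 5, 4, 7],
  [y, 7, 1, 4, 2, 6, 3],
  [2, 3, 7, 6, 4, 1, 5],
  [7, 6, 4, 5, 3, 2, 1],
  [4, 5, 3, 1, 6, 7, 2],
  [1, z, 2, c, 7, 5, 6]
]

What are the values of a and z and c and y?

Cell (2,2): row 2 already has {2, 3, 4, 5, 6, 7} → 1.
At (row 7, col 2): column 2 already has {1, 2, 3, 5, 6, 7}, so the value is 4.
For row 7, column 4: row 7 already has {1, 2, 4, 5, 6, 7}; that leaves 3.
At (row 3, col 1): row 3 already has {1, 2, 3, 4, 6, 7}, so the value is 5.

a = 1, z = 4, c = 3, y = 5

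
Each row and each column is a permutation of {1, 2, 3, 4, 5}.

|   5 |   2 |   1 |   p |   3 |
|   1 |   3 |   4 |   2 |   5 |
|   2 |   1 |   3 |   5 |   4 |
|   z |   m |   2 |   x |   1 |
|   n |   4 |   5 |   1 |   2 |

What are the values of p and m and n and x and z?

For row 5, column 1: row 5 already has {1, 2, 4, 5}; that leaves 3.
Cell (4,2): column 2 already has {1, 2, 3, 4} → 5.
Cell (1,4): row 1 already has {1, 2, 3, 5} → 4.
At (row 4, col 1): column 1 already has {1, 2, 3, 5}, so the value is 4.
Cell (4,4): row 4 already has {1, 2, 4, 5} → 3.

p = 4, m = 5, n = 3, x = 3, z = 4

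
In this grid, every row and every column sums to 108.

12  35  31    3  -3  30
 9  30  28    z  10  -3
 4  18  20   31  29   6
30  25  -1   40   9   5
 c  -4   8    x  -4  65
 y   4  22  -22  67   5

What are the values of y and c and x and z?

y = 32, c = 21, x = 22, z = 34

The known cells in row 2 total 74, leaving 108 − 74 = 34 for the blank.
The known cells in row 6 total 76, leaving 108 − 76 = 32 for the blank.
The known cells in column 1 total 87, leaving 108 − 87 = 21 for the blank.
The known cells in row 5 total 86, leaving 108 − 86 = 22 for the blank.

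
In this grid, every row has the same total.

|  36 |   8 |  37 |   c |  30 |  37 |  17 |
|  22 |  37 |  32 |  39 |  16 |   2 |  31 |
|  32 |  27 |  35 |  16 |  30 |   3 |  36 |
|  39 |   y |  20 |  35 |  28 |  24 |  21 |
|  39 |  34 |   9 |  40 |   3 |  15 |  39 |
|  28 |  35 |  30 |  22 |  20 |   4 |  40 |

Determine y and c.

y = 12, c = 14

Row 3 sums to 179 and so does row 5; that's the common total.
In row 4 the known cells total 167, leaving 179 − 167 = 12.
In row 1 the known cells total 165, leaving 179 − 165 = 14.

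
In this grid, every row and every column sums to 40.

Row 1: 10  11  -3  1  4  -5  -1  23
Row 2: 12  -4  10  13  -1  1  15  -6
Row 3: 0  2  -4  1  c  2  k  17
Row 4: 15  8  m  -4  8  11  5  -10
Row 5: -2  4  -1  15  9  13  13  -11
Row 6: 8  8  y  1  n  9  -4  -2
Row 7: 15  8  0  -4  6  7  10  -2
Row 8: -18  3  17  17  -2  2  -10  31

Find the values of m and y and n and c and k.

Column 7 has -1 + 15 + 5 + 13 − 4 + 10 − 10 = 28; the blank must be 40 − 28 = 12.
Row 3 has 0 + 2 − 4 + 1 + 2 + 12 + 17 = 30; the blank must be 40 − 30 = 10.
Column 5 has 4 − 1 + 10 + 8 + 9 + 6 − 2 = 34; the blank must be 40 − 34 = 6.
Row 4 has 15 + 8 − 4 + 8 + 11 + 5 − 10 = 33; the blank must be 40 − 33 = 7.
Row 6 has 8 + 8 + 1 + 6 + 9 − 4 − 2 = 26; the blank must be 40 − 26 = 14.

m = 7, y = 14, n = 6, c = 10, k = 12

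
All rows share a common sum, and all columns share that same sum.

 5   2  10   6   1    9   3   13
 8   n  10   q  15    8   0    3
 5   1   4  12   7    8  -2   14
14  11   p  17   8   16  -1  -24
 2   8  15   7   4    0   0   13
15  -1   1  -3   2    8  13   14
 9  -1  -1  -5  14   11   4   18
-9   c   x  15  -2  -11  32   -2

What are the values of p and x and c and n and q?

p = 8, x = 2, c = 24, n = 5, q = 0

Rows 1 and 3 both sum to 49, so that's the common total.
Row 4: 14 + 11 + 17 + 8 + 16 − 1 − 24 = 41, so its missing entry is 49 − 41 = 8.
Column 3: 10 + 10 + 4 + 8 + 15 + 1 − 1 = 47, so its missing entry is 49 − 47 = 2.
Row 8: -9 + 2 + 15 − 2 − 11 + 32 − 2 = 25, so its missing entry is 49 − 25 = 24.
Column 2: 2 + 1 + 11 + 8 − 1 − 1 + 24 = 44, so its missing entry is 49 − 44 = 5.
Row 2: 8 + 5 + 10 + 15 + 8 + 0 + 3 = 49, so its missing entry is 49 − 49 = 0.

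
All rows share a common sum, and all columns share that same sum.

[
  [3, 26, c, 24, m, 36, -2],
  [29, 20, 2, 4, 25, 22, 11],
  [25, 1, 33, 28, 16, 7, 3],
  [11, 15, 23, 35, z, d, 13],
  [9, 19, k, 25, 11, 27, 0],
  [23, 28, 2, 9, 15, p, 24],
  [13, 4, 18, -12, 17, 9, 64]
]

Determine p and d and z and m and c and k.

p = 12, d = 0, z = 16, m = 13, c = 13, k = 22

Rows 2 and 3 both sum to 113, so that's the common total.
Row 6: 23 + 28 + 2 + 9 + 15 + 24 = 101, so its missing entry is 113 − 101 = 12.
Row 5: 9 + 19 + 25 + 11 + 27 + 0 = 91, so its missing entry is 113 − 91 = 22.
Column 3: 2 + 33 + 23 + 22 + 2 + 18 = 100, so its missing entry is 113 − 100 = 13.
Row 1: 3 + 26 + 13 + 24 + 36 − 2 = 100, so its missing entry is 113 − 100 = 13.
Column 5: 13 + 25 + 16 + 11 + 15 + 17 = 97, so its missing entry is 113 − 97 = 16.
Row 4: 11 + 15 + 23 + 35 + 16 + 13 = 113, so its missing entry is 113 − 113 = 0.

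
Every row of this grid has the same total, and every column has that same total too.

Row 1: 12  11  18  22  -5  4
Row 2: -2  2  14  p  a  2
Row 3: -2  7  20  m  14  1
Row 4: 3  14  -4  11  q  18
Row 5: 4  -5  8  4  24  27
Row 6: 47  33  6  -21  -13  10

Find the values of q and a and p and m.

q = 20, a = 22, p = 24, m = 22

Rows 1 and 5 both sum to 62, so that's the common total.
Row 3: -2 + 7 + 20 + 14 + 1 = 40, so its missing entry is 62 − 40 = 22.
Column 4: 22 + 22 + 11 + 4 − 21 = 38, so its missing entry is 62 − 38 = 24.
Row 4: 3 + 14 − 4 + 11 + 18 = 42, so its missing entry is 62 − 42 = 20.
Row 2: -2 + 2 + 14 + 24 + 2 = 40, so its missing entry is 62 − 40 = 22.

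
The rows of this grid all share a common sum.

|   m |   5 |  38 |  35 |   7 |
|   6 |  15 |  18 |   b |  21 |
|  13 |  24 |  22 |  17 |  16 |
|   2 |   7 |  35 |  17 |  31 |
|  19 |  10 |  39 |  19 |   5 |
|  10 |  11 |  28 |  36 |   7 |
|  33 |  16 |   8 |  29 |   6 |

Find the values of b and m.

b = 32, m = 7

The complete rows each total 92.
Row 2 is missing 92 − 60 = 32 (since 6 + 15 + 18 + 21 = 60).
Row 1 is missing 92 − 85 = 7 (since 5 + 38 + 35 + 7 = 85).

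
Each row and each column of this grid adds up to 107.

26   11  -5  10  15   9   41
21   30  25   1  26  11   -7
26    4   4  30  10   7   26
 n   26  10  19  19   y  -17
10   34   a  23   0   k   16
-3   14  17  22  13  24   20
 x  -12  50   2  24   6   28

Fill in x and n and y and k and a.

x = 9, n = 18, y = 32, k = 18, a = 6

The known cells in column 3 total 101, leaving 107 − 101 = 6 for the blank.
The known cells in row 5 total 89, leaving 107 − 89 = 18 for the blank.
The known cells in row 7 total 98, leaving 107 − 98 = 9 for the blank.
The known cells in column 1 total 89, leaving 107 − 89 = 18 for the blank.
The known cells in row 4 total 75, leaving 107 − 75 = 32 for the blank.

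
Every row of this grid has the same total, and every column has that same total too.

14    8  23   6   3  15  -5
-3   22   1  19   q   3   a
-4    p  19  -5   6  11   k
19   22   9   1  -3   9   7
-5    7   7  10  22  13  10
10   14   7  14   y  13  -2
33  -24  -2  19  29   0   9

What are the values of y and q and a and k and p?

Rows 1 and 4 both sum to 64, so that's the common total.
Column 2: 8 + 22 + 22 + 7 + 14 − 24 = 49, so its missing entry is 64 − 49 = 15.
Row 6: 10 + 14 + 7 + 14 + 13 − 2 = 56, so its missing entry is 64 − 56 = 8.
Column 5: 3 + 6 − 3 + 22 + 8 + 29 = 65, so its missing entry is 64 − 65 = -1.
Row 3: -4 + 15 + 19 − 5 + 6 + 11 = 42, so its missing entry is 64 − 42 = 22.
Row 2: -3 + 22 + 1 + 19 − 1 + 3 = 41, so its missing entry is 64 − 41 = 23.

y = 8, q = -1, a = 23, k = 22, p = 15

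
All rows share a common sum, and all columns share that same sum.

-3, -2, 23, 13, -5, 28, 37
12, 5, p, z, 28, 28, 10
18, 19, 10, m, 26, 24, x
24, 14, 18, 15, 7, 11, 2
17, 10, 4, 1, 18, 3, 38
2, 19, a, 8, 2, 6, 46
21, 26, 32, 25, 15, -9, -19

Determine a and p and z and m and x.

Rows 1 and 4 both sum to 91, so that's the common total.
Column 7: 37 + 10 + 2 + 38 + 46 − 19 = 114, so its missing entry is 91 − 114 = -23.
Row 3: 18 + 19 + 10 + 26 + 24 − 23 = 74, so its missing entry is 91 − 74 = 17.
Column 4: 13 + 17 + 15 + 1 + 8 + 25 = 79, so its missing entry is 91 − 79 = 12.
Row 2: 12 + 5 + 12 + 28 + 28 + 10 = 95, so its missing entry is 91 − 95 = -4.
Row 6: 2 + 19 + 8 + 2 + 6 + 46 = 83, so its missing entry is 91 − 83 = 8.

a = 8, p = -4, z = 12, m = 17, x = -23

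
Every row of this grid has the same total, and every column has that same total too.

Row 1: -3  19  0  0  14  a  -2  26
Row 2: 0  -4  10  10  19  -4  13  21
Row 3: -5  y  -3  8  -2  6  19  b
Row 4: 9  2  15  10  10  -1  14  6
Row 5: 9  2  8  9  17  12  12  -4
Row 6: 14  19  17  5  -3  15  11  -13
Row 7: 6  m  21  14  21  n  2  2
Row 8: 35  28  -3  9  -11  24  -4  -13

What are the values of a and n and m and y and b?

a = 11, n = 2, m = -3, y = 2, b = 40

Rows 2 and 4 both sum to 65, so that's the common total.
The known cells in column 8 total 25, leaving 65 − 25 = 40 for the blank.
The known cells in row 3 total 63, leaving 65 − 63 = 2 for the blank.
The known cells in column 2 total 68, leaving 65 − 68 = -3 for the blank.
The known cells in row 7 total 63, leaving 65 − 63 = 2 for the blank.
The known cells in row 1 total 54, leaving 65 − 54 = 11 for the blank.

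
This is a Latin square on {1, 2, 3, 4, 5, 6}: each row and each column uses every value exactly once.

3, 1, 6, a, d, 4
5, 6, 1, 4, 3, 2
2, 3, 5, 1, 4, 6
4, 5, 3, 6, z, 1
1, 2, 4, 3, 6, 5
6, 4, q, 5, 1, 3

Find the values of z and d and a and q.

For row 1, column 4: column 4 already has {1, 3, 4, 5, 6}; that leaves 2.
At (row 1, col 5): row 1 already has {1, 2, 3, 4, 6}, so the value is 5.
At (row 4, col 5): row 4 already has {1, 3, 4, 5, 6}, so the value is 2.
For row 6, column 3: row 6 already has {1, 3, 4, 5, 6}; that leaves 2.

z = 2, d = 5, a = 2, q = 2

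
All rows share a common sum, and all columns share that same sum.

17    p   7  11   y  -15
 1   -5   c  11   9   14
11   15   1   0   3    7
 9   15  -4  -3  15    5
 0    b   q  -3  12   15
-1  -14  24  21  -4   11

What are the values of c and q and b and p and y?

c = 7, q = 2, b = 11, p = 15, y = 2

Rows 3 and 4 both sum to 37, so that's the common total.
Row 2 has 1 − 5 + 11 + 9 + 14 = 30; the blank must be 37 − 30 = 7.
Column 5 has 9 + 3 + 15 + 12 − 4 = 35; the blank must be 37 − 35 = 2.
Row 1 has 17 + 7 + 11 + 2 − 15 = 22; the blank must be 37 − 22 = 15.
Column 3 has 7 + 7 + 1 − 4 + 24 = 35; the blank must be 37 − 35 = 2.
Row 5 has 0 + 2 − 3 + 12 + 15 = 26; the blank must be 37 − 26 = 11.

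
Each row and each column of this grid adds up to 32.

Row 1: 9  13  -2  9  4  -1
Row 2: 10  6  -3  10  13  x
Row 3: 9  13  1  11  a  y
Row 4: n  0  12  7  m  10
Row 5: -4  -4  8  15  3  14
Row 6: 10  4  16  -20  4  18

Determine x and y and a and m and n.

x = -4, y = -5, a = 3, m = 5, n = -2

Row 2: 10 + 6 − 3 + 10 + 13 = 36, so its missing entry is 32 − 36 = -4.
Column 1: 9 + 10 + 9 − 4 + 10 = 34, so its missing entry is 32 − 34 = -2.
Row 4: -2 + 0 + 12 + 7 + 10 = 27, so its missing entry is 32 − 27 = 5.
Column 5: 4 + 13 + 5 + 3 + 4 = 29, so its missing entry is 32 − 29 = 3.
Row 3: 9 + 13 + 1 + 11 + 3 = 37, so its missing entry is 32 − 37 = -5.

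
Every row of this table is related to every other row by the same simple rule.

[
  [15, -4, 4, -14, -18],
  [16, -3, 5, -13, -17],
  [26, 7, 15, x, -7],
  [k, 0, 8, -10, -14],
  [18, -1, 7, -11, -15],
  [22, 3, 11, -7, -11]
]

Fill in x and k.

The difference between any two rows is the same in every column — this is an addition table with the headers hidden.
Row 3 minus row 1 is 7 − (-4) = 11, so its entry in column 4 is -14 + 11 = -3.
Row 4 minus row 1 is 0 − (-4) = 4, so its entry in column 1 is 15 + 4 = 19.

x = -3, k = 19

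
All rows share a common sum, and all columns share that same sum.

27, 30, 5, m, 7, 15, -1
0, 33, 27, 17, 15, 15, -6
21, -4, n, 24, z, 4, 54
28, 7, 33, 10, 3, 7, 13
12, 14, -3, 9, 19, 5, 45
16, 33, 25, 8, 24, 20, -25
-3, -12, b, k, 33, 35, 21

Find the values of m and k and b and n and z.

Rows 2 and 4 both sum to 101, so that's the common total.
Column 5 has 7 + 15 + 3 + 19 + 24 + 33 = 101; the blank must be 101 − 101 = 0.
Row 1 has 27 + 30 + 5 + 7 + 15 − 1 = 83; the blank must be 101 − 83 = 18.
Row 3 has 21 − 4 + 24 + 0 + 4 + 54 = 99; the blank must be 101 − 99 = 2.
Column 3 has 5 + 27 + 2 + 33 − 3 + 25 = 89; the blank must be 101 − 89 = 12.
Row 7 has -3 − 12 + 12 + 33 + 35 + 21 = 86; the blank must be 101 − 86 = 15.

m = 18, k = 15, b = 12, n = 2, z = 0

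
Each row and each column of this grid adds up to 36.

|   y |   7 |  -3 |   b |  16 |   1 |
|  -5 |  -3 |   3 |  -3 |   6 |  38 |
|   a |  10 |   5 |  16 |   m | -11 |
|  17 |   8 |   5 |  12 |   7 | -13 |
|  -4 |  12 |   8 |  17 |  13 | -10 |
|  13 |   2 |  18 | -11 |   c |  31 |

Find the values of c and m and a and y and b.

The known cells in row 6 total 53, leaving 36 − 53 = -17 for the blank.
The known cells in column 5 total 25, leaving 36 − 25 = 11 for the blank.
The known cells in column 4 total 31, leaving 36 − 31 = 5 for the blank.
The known cells in row 1 total 26, leaving 36 − 26 = 10 for the blank.
The known cells in row 3 total 31, leaving 36 − 31 = 5 for the blank.

c = -17, m = 11, a = 5, y = 10, b = 5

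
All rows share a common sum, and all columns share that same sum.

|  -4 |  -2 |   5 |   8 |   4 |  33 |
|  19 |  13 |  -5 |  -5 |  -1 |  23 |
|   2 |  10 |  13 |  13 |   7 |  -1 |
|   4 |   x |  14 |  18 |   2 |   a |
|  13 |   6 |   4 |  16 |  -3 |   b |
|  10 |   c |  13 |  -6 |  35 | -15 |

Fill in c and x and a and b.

c = 7, x = 10, a = -4, b = 8

Rows 1 and 2 both sum to 44, so that's the common total.
Row 5: 13 + 6 + 4 + 16 − 3 = 36, so its missing entry is 44 − 36 = 8.
Row 6: 10 + 13 − 6 + 35 − 15 = 37, so its missing entry is 44 − 37 = 7.
Column 2: -2 + 13 + 10 + 6 + 7 = 34, so its missing entry is 44 − 34 = 10.
Row 4: 4 + 10 + 14 + 18 + 2 = 48, so its missing entry is 44 − 48 = -4.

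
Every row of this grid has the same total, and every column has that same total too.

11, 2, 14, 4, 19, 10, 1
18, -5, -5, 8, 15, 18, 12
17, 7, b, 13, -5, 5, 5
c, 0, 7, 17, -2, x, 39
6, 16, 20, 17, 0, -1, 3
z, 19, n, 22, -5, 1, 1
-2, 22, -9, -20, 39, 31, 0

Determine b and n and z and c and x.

Rows 1 and 2 both sum to 61, so that's the common total.
The known cells in row 3 total 42, leaving 61 − 42 = 19 for the blank.
The known cells in column 6 total 64, leaving 61 − 64 = -3 for the blank.
The known cells in row 4 total 58, leaving 61 − 58 = 3 for the blank.
The known cells in column 1 total 53, leaving 61 − 53 = 8 for the blank.
The known cells in row 6 total 46, leaving 61 − 46 = 15 for the blank.

b = 19, n = 15, z = 8, c = 3, x = -3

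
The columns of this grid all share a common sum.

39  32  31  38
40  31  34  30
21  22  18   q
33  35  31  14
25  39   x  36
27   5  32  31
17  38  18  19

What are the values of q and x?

Columns 1 and 2 both add up to 202, so every column sums to 202.
Column 4: 38 + 30 + 14 + 36 + 31 + 19 = 168, so the missing entry is 202 − 168 = 34.
Column 3: 31 + 34 + 18 + 31 + 32 + 18 = 164, so the missing entry is 202 − 164 = 38.

q = 34, x = 38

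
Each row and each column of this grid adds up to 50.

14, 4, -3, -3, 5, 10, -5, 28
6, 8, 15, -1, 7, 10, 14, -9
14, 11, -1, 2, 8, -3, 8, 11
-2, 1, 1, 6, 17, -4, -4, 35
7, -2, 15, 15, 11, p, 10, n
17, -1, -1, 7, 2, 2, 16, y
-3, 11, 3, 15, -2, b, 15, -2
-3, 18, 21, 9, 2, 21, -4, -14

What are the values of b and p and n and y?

Row 6 has 17 − 1 − 1 + 7 + 2 + 2 + 16 = 42; the blank must be 50 − 42 = 8.
Column 8 has 28 − 9 + 11 + 35 + 8 − 2 − 14 = 57; the blank must be 50 − 57 = -7.
Row 5 has 7 − 2 + 15 + 15 + 11 + 10 − 7 = 49; the blank must be 50 − 49 = 1.
Row 7 has -3 + 11 + 3 + 15 − 2 + 15 − 2 = 37; the blank must be 50 − 37 = 13.

b = 13, p = 1, n = -7, y = 8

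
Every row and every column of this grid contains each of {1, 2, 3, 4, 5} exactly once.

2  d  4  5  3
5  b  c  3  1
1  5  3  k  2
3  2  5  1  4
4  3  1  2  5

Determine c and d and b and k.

c = 2, d = 1, b = 4, k = 4

Cell (3,4): row 3 already has {1, 2, 3, 5} → 4.
For row 2, column 3: column 3 already has {1, 3, 4, 5}; that leaves 2.
For row 2, column 2: row 2 already has {1, 2, 3, 5}; that leaves 4.
Cell (1,2): row 1 already has {2, 3, 4, 5} → 1.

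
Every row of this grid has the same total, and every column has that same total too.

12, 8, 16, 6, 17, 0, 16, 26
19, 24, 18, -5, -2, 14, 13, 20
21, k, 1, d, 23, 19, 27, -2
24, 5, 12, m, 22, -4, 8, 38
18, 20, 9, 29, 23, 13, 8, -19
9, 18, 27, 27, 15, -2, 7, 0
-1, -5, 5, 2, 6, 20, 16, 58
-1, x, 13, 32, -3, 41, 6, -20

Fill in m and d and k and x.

m = -4, d = 14, k = -2, x = 33

Rows 1 and 2 both sum to 101, so that's the common total.
The known cells in row 4 total 105, leaving 101 − 105 = -4 for the blank.
The known cells in column 4 total 87, leaving 101 − 87 = 14 for the blank.
The known cells in row 8 total 68, leaving 101 − 68 = 33 for the blank.
The known cells in row 3 total 103, leaving 101 − 103 = -2 for the blank.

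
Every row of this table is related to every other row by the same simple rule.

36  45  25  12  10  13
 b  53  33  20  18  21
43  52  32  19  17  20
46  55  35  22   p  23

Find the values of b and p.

The difference between any two rows is the same in every column — this is an addition table with the headers hidden.
Row 2 minus row 1 is 33 − 25 = 8, so its entry in column 1 is 36 + 8 = 44.
Row 4 minus row 1 is 35 − 25 = 10, so its entry in column 5 is 10 + 10 = 20.

b = 44, p = 20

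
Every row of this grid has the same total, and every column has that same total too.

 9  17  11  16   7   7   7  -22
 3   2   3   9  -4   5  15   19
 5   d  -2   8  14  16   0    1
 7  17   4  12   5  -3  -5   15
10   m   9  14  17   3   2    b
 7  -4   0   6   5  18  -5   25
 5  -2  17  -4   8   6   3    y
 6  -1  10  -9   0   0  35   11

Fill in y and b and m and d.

y = 19, b = -16, m = 13, d = 10

Rows 1 and 2 both sum to 52, so that's the common total.
The known cells in row 7 total 33, leaving 52 − 33 = 19 for the blank.
The known cells in row 3 total 42, leaving 52 − 42 = 10 for the blank.
The known cells in column 2 total 39, leaving 52 − 39 = 13 for the blank.
The known cells in row 5 total 68, leaving 52 − 68 = -16 for the blank.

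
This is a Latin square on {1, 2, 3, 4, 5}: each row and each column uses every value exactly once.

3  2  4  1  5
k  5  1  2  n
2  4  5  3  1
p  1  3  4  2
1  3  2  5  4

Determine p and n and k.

For row 2, column 5: column 5 already has {1, 2, 4, 5}; that leaves 3.
At (row 2, col 1): row 2 already has {1, 2, 3, 5}, so the value is 4.
At (row 4, col 1): row 4 already has {1, 2, 3, 4}, so the value is 5.

p = 5, n = 3, k = 4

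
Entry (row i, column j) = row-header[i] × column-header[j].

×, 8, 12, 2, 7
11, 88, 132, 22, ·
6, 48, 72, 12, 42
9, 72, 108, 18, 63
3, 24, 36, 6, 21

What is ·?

77

11 × 7 = 77.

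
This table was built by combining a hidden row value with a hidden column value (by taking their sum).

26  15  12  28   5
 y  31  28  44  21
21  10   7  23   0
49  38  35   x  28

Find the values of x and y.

The difference between any two rows is the same in every column — this is an addition table with the headers hidden.
Row 4 minus row 1 is 28 − 5 = 23, so its entry in column 4 is 28 + 23 = 51.
Row 2 minus row 1 is 21 − 5 = 16, so its entry in column 1 is 26 + 16 = 42.

x = 51, y = 42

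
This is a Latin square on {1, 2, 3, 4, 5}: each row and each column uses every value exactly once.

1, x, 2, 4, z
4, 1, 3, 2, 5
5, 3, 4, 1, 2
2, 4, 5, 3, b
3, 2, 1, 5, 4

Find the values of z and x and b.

z = 3, x = 5, b = 1

At (row 1, col 2): column 2 already has {1, 2, 3, 4}, so the value is 5.
Cell (1,5): row 1 already has {1, 2, 4, 5} → 3.
For row 4, column 5: row 4 already has {2, 3, 4, 5}; that leaves 1.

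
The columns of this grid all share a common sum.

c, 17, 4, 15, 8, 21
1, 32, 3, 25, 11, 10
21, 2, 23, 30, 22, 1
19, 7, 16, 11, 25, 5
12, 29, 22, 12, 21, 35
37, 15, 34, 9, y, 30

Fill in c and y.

c = 12, y = 15

The complete columns each total 102.
Column 1 is missing 102 − 90 = 12 (since 1 + 21 + 19 + 12 + 37 = 90).
Column 5 is missing 102 − 87 = 15 (since 8 + 11 + 22 + 25 + 21 = 87).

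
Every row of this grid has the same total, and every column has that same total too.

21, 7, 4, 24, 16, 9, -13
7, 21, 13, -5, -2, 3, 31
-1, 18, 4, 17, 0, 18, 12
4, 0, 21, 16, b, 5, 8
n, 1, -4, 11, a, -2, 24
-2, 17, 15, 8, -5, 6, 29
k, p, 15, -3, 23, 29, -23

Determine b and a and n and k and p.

b = 14, a = 22, n = 16, k = 23, p = 4

Rows 1 and 2 both sum to 68, so that's the common total.
Row 4: 4 + 0 + 21 + 16 + 5 + 8 = 54, so its missing entry is 68 − 54 = 14.
Column 5: 16 − 2 + 0 + 14 − 5 + 23 = 46, so its missing entry is 68 − 46 = 22.
Row 5: 1 − 4 + 11 + 22 − 2 + 24 = 52, so its missing entry is 68 − 52 = 16.
Column 2: 7 + 21 + 18 + 0 + 1 + 17 = 64, so its missing entry is 68 − 64 = 4.
Row 7: 4 + 15 − 3 + 23 + 29 − 23 = 45, so its missing entry is 68 − 45 = 23.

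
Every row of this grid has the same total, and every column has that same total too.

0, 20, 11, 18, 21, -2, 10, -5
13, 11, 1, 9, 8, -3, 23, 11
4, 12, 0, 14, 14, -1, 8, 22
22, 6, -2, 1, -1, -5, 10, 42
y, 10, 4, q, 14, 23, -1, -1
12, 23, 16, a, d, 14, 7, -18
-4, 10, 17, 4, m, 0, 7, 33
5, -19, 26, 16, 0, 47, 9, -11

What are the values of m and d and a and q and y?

Rows 1 and 2 both sum to 73, so that's the common total.
The known cells in column 1 total 52, leaving 73 − 52 = 21 for the blank.
The known cells in row 5 total 70, leaving 73 − 70 = 3 for the blank.
The known cells in row 7 total 67, leaving 73 − 67 = 6 for the blank.
The known cells in column 5 total 62, leaving 73 − 62 = 11 for the blank.
The known cells in row 6 total 65, leaving 73 − 65 = 8 for the blank.

m = 6, d = 11, a = 8, q = 3, y = 21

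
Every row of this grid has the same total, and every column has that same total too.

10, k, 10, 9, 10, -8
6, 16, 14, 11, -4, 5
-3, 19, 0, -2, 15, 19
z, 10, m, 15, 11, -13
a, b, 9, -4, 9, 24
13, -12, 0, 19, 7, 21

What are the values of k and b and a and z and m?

k = 17, b = -2, a = 12, z = 10, m = 15

Rows 2 and 3 both sum to 48, so that's the common total.
The known cells in row 1 total 31, leaving 48 − 31 = 17 for the blank.
The known cells in column 3 total 33, leaving 48 − 33 = 15 for the blank.
The known cells in row 4 total 38, leaving 48 − 38 = 10 for the blank.
The known cells in column 1 total 36, leaving 48 − 36 = 12 for the blank.
The known cells in row 5 total 50, leaving 48 − 50 = -2 for the blank.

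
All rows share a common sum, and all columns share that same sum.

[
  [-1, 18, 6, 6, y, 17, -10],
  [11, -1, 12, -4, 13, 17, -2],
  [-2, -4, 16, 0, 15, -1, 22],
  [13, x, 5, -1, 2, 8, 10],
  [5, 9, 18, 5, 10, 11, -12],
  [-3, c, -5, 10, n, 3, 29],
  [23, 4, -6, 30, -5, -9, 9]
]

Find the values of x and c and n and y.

x = 9, c = 11, n = 1, y = 10

Rows 2 and 3 both sum to 46, so that's the common total.
The known cells in row 4 total 37, leaving 46 − 37 = 9 for the blank.
The known cells in row 1 total 36, leaving 46 − 36 = 10 for the blank.
The known cells in column 5 total 45, leaving 46 − 45 = 1 for the blank.
The known cells in row 6 total 35, leaving 46 − 35 = 11 for the blank.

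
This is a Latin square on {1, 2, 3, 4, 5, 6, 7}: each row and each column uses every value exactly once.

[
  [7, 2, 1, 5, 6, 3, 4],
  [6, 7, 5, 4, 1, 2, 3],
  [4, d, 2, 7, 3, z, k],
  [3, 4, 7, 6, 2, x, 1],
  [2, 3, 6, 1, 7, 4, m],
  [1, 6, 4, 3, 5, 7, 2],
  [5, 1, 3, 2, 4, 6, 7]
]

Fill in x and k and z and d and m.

x = 5, k = 6, z = 1, d = 5, m = 5

For row 3, column 2: column 2 already has {1, 2, 3, 4, 6, 7}; that leaves 5.
Cell (5,7): row 5 already has {1, 2, 3, 4, 6, 7} → 5.
Cell (3,7): column 7 already has {1, 2, 3, 4, 5, 7} → 6.
Cell (3,6): row 3 already has {2, 3, 4, 5, 6, 7} → 1.
At (row 4, col 6): row 4 already has {1, 2, 3, 4, 6, 7}, so the value is 5.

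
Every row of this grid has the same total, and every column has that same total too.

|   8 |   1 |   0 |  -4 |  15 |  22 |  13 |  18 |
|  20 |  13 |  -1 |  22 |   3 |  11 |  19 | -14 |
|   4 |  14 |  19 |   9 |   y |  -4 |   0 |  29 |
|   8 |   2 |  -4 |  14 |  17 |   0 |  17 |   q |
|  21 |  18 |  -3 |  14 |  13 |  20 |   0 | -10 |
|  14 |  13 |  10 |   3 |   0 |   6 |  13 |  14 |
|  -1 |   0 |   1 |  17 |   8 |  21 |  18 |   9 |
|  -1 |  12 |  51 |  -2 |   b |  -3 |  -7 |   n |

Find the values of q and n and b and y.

q = 19, n = 8, b = 15, y = 2

Rows 1 and 2 both sum to 73, so that's the common total.
Row 4: 8 + 2 − 4 + 14 + 17 + 0 + 17 = 54, so its missing entry is 73 − 54 = 19.
Row 3: 4 + 14 + 19 + 9 − 4 + 0 + 29 = 71, so its missing entry is 73 − 71 = 2.
Column 8: 18 − 14 + 29 + 19 − 10 + 14 + 9 = 65, so its missing entry is 73 − 65 = 8.
Row 8: -1 + 12 + 51 − 2 − 3 − 7 + 8 = 58, so its missing entry is 73 − 58 = 15.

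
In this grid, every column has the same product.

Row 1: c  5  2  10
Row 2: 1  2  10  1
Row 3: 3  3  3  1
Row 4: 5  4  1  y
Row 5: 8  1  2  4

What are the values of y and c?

y = 3, c = 1

Columns 2 and 3 each multiply to 120, so every column has product 120.
Column 4: 10×1×1×4 = 40, so the missing entry is 120 ÷ 40 = 3.
Column 1: 1×3×5×8 = 120, so the missing entry is 120 ÷ 120 = 1.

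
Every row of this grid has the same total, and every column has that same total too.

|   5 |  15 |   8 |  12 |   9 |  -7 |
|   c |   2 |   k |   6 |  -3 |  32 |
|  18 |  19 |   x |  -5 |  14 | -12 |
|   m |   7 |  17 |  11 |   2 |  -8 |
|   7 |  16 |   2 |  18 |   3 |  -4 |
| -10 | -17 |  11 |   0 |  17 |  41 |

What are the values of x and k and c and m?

x = 8, k = -4, c = 9, m = 13

Rows 1 and 5 both sum to 42, so that's the common total.
The known cells in row 4 total 29, leaving 42 − 29 = 13 for the blank.
The known cells in column 1 total 33, leaving 42 − 33 = 9 for the blank.
The known cells in row 2 total 46, leaving 42 − 46 = -4 for the blank.
The known cells in row 3 total 34, leaving 42 − 34 = 8 for the blank.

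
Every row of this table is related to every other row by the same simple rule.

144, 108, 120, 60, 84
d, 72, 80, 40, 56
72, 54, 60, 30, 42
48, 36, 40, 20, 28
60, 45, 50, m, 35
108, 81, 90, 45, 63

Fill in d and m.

d = 96, m = 25

Each row is a constant multiple of every other row — this is a multiplication table with the headers hidden.
Row 2 is 56/84 = 2/3 times row 1, so its entry in column 1 is 144 × 2/3 = 96.
Row 5 is 35/84 = 5/12 times row 1, so its entry in column 4 is 60 × 5/12 = 25.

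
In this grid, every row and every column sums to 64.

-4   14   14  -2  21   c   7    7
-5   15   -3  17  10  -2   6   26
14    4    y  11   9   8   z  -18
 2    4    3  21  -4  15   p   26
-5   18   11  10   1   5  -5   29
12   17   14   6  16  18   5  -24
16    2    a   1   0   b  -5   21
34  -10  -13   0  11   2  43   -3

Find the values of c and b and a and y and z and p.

c = 7, b = 11, a = 18, y = 20, z = 16, p = -3

Row 4: 2 + 4 + 3 + 21 − 4 + 15 + 26 = 67, so its missing entry is 64 − 67 = -3.
Column 7: 7 + 6 − 3 − 5 + 5 − 5 + 43 = 48, so its missing entry is 64 − 48 = 16.
Row 1: -4 + 14 + 14 − 2 + 21 + 7 + 7 = 57, so its missing entry is 64 − 57 = 7.
Column 6: 7 − 2 + 8 + 15 + 5 + 18 + 2 = 53, so its missing entry is 64 − 53 = 11.
Row 7: 16 + 2 + 1 + 0 + 11 − 5 + 21 = 46, so its missing entry is 64 − 46 = 18.
Row 3: 14 + 4 + 11 + 9 + 8 + 16 − 18 = 44, so its missing entry is 64 − 44 = 20.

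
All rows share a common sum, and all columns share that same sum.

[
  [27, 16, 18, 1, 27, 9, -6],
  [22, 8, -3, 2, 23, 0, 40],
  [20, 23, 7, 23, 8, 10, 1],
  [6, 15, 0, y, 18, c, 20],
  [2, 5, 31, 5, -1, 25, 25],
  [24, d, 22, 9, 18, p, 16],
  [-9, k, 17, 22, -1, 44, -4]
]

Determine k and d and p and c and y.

k = 23, d = 2, p = 1, c = 3, y = 30

Rows 1 and 2 both sum to 92, so that's the common total.
Row 7: -9 + 17 + 22 − 1 + 44 − 4 = 69, so its missing entry is 92 − 69 = 23.
Column 2: 16 + 8 + 23 + 15 + 5 + 23 = 90, so its missing entry is 92 − 90 = 2.
Row 6: 24 + 2 + 22 + 9 + 18 + 16 = 91, so its missing entry is 92 − 91 = 1.
Column 4: 1 + 2 + 23 + 5 + 9 + 22 = 62, so its missing entry is 92 − 62 = 30.
Row 4: 6 + 15 + 0 + 30 + 18 + 20 = 89, so its missing entry is 92 − 89 = 3.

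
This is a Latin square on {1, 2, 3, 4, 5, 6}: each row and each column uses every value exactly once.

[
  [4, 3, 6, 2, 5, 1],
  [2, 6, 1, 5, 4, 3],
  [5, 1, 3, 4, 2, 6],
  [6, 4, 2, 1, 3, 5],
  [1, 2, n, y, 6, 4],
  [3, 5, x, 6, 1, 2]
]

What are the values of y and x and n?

y = 3, x = 4, n = 5

For row 6, column 3: row 6 already has {1, 2, 3, 5, 6}; that leaves 4.
Cell (5,3): column 3 already has {1, 2, 3, 4, 6} → 5.
For row 5, column 4: row 5 already has {1, 2, 4, 5, 6}; that leaves 3.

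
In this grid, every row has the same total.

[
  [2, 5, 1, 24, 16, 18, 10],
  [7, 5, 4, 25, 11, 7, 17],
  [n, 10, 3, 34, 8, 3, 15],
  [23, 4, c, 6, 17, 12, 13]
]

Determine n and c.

Rows 1 and 2 both add up to 76, so every row sums to 76.
Row 3: 10 + 3 + 34 + 8 + 3 + 15 = 73, so the missing entry is 76 − 73 = 3.
Row 4: 23 + 4 + 6 + 17 + 12 + 13 = 75, so the missing entry is 76 − 75 = 1.

n = 3, c = 1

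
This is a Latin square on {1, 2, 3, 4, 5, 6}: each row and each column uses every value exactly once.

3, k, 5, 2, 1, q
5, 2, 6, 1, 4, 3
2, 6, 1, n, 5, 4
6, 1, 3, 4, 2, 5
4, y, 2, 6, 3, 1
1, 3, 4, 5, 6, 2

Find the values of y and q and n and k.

At (row 3, col 4): row 3 already has {1, 2, 4, 5, 6}, so the value is 3.
For row 5, column 2: row 5 already has {1, 2, 3, 4, 6}; that leaves 5.
Cell (1,6): column 6 already has {1, 2, 3, 4, 5} → 6.
At (row 1, col 2): row 1 already has {1, 2, 3, 5, 6}, so the value is 4.

y = 5, q = 6, n = 3, k = 4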